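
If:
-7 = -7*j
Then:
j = 1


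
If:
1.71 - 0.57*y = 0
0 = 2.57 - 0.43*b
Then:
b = 5.98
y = 3.00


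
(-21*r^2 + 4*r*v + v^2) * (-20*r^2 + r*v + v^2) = 420*r^4 - 101*r^3*v - 37*r^2*v^2 + 5*r*v^3 + v^4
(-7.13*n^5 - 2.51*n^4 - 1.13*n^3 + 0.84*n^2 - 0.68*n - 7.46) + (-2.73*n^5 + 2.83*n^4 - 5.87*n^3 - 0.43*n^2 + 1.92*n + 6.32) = -9.86*n^5 + 0.32*n^4 - 7.0*n^3 + 0.41*n^2 + 1.24*n - 1.14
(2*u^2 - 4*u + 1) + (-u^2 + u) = u^2 - 3*u + 1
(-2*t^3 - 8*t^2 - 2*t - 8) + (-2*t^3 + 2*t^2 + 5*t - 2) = -4*t^3 - 6*t^2 + 3*t - 10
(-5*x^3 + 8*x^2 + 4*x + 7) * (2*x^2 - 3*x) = -10*x^5 + 31*x^4 - 16*x^3 + 2*x^2 - 21*x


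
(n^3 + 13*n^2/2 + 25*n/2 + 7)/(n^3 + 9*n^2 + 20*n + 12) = (n + 7/2)/(n + 6)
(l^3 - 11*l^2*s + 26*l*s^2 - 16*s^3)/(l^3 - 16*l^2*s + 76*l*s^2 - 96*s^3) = (-l + s)/(-l + 6*s)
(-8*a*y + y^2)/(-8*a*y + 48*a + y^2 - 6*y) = y/(y - 6)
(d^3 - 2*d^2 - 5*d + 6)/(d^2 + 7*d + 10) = (d^2 - 4*d + 3)/(d + 5)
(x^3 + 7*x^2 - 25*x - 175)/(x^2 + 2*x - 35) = x + 5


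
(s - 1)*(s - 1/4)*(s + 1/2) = s^3 - 3*s^2/4 - 3*s/8 + 1/8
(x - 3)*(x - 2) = x^2 - 5*x + 6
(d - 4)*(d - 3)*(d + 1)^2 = d^4 - 5*d^3 - d^2 + 17*d + 12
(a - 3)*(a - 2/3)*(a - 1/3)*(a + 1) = a^4 - 3*a^3 - 7*a^2/9 + 23*a/9 - 2/3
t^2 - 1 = (t - 1)*(t + 1)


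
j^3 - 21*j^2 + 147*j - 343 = (j - 7)^3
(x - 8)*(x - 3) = x^2 - 11*x + 24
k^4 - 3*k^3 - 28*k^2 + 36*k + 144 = (k - 6)*(k - 3)*(k + 2)*(k + 4)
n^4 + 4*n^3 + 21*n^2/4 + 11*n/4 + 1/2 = (n + 1/2)^2*(n + 1)*(n + 2)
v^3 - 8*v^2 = v^2*(v - 8)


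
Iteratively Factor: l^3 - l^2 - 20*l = (l - 5)*(l^2 + 4*l) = (l - 5)*(l + 4)*(l)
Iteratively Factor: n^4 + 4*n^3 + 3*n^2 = (n + 1)*(n^3 + 3*n^2) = n*(n + 1)*(n^2 + 3*n) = n^2*(n + 1)*(n + 3)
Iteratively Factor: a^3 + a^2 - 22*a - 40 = (a - 5)*(a^2 + 6*a + 8) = (a - 5)*(a + 4)*(a + 2)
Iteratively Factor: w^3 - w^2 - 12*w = (w - 4)*(w^2 + 3*w) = w*(w - 4)*(w + 3)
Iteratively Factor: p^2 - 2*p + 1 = (p - 1)*(p - 1)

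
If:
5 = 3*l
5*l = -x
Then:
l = 5/3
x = -25/3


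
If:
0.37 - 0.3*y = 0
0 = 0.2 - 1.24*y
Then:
No Solution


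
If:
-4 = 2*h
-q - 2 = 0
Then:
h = -2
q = -2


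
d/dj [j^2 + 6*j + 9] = 2*j + 6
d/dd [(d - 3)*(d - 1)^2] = (d - 1)*(3*d - 7)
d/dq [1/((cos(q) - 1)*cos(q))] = (-sin(q)/cos(q)^2 + 2*tan(q))/(cos(q) - 1)^2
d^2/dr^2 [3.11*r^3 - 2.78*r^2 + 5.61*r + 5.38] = 18.66*r - 5.56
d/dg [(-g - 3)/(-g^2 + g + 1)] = (g^2 - g - (g + 3)*(2*g - 1) - 1)/(-g^2 + g + 1)^2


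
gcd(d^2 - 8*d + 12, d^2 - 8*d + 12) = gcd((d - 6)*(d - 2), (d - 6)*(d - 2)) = d^2 - 8*d + 12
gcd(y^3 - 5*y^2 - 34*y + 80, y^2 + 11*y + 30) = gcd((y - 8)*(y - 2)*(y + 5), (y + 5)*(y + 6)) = y + 5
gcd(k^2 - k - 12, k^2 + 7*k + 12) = k + 3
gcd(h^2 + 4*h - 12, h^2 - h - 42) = h + 6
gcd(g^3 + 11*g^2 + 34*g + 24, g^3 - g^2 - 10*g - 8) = g + 1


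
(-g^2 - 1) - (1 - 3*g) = -g^2 + 3*g - 2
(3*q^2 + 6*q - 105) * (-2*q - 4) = -6*q^3 - 24*q^2 + 186*q + 420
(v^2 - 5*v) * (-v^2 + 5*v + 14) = -v^4 + 10*v^3 - 11*v^2 - 70*v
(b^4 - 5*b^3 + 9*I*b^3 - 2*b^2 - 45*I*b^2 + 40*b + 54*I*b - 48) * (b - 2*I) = b^5 - 5*b^4 + 7*I*b^4 + 16*b^3 - 35*I*b^3 - 50*b^2 + 58*I*b^2 + 60*b - 80*I*b + 96*I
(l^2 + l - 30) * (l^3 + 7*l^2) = l^5 + 8*l^4 - 23*l^3 - 210*l^2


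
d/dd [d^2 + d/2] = 2*d + 1/2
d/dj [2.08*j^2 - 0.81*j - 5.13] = 4.16*j - 0.81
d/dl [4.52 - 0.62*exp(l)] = -0.62*exp(l)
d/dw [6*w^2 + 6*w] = 12*w + 6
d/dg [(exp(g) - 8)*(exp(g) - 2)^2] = 3*(exp(g) - 6)*(exp(g) - 2)*exp(g)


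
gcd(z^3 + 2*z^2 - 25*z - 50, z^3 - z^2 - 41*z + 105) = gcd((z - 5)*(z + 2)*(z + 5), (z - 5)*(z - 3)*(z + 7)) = z - 5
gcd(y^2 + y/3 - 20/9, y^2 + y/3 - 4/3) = 1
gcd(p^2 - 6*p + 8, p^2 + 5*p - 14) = p - 2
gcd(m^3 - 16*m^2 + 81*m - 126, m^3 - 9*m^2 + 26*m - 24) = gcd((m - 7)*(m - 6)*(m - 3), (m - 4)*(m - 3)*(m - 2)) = m - 3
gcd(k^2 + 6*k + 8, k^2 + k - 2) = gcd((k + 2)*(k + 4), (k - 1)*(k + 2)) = k + 2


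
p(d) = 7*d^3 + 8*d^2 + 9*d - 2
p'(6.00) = 861.00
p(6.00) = 1852.00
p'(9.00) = 1854.00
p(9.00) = 5830.00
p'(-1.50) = 32.25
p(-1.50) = -21.12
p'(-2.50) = 100.25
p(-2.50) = -83.88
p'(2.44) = 173.07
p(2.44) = 169.28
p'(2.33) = 160.29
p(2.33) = 150.95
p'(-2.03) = 63.06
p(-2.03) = -45.86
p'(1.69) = 96.02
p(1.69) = 69.85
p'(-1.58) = 36.14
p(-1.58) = -23.86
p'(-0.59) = 6.87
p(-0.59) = -5.96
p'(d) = 21*d^2 + 16*d + 9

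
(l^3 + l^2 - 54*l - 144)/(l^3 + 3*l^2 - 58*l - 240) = (l + 3)/(l + 5)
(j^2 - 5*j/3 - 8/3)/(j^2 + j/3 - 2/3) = (3*j - 8)/(3*j - 2)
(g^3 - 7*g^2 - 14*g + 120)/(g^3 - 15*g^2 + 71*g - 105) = (g^2 - 2*g - 24)/(g^2 - 10*g + 21)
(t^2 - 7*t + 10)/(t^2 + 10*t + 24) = (t^2 - 7*t + 10)/(t^2 + 10*t + 24)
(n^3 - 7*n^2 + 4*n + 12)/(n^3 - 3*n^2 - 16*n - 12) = (n - 2)/(n + 2)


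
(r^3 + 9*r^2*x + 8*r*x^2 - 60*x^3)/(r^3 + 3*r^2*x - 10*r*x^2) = (r + 6*x)/r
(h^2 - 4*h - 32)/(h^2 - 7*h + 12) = (h^2 - 4*h - 32)/(h^2 - 7*h + 12)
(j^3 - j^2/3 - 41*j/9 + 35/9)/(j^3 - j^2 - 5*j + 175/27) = 3*(j - 1)/(3*j - 5)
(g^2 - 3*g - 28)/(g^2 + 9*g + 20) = (g - 7)/(g + 5)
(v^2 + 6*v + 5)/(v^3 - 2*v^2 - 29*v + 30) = (v + 1)/(v^2 - 7*v + 6)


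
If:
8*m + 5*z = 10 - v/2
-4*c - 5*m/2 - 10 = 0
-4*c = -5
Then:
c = 5/4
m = -6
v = 116 - 10*z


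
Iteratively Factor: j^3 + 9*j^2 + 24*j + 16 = (j + 4)*(j^2 + 5*j + 4) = (j + 1)*(j + 4)*(j + 4)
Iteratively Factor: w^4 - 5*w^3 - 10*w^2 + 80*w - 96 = (w - 3)*(w^3 - 2*w^2 - 16*w + 32) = (w - 4)*(w - 3)*(w^2 + 2*w - 8) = (w - 4)*(w - 3)*(w + 4)*(w - 2)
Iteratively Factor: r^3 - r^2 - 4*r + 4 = (r - 2)*(r^2 + r - 2) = (r - 2)*(r - 1)*(r + 2)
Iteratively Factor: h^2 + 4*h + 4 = (h + 2)*(h + 2)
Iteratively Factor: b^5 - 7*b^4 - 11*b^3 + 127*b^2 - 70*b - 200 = (b - 2)*(b^4 - 5*b^3 - 21*b^2 + 85*b + 100) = (b - 5)*(b - 2)*(b^3 - 21*b - 20) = (b - 5)^2*(b - 2)*(b^2 + 5*b + 4) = (b - 5)^2*(b - 2)*(b + 1)*(b + 4)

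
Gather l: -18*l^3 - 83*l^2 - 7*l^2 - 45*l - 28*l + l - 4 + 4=-18*l^3 - 90*l^2 - 72*l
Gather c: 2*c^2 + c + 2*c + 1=2*c^2 + 3*c + 1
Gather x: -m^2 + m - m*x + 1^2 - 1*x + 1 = -m^2 + m + x*(-m - 1) + 2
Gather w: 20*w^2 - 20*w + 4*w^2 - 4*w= 24*w^2 - 24*w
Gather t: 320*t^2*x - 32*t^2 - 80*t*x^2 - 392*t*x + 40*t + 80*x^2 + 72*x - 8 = t^2*(320*x - 32) + t*(-80*x^2 - 392*x + 40) + 80*x^2 + 72*x - 8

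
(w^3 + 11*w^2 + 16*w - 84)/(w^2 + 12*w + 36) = (w^2 + 5*w - 14)/(w + 6)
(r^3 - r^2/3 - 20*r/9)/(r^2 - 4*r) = (r^2 - r/3 - 20/9)/(r - 4)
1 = 1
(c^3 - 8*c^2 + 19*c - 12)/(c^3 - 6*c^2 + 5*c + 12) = (c - 1)/(c + 1)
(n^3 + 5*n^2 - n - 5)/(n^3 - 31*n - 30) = (n - 1)/(n - 6)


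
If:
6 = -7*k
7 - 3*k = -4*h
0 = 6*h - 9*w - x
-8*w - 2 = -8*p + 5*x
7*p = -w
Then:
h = -67/28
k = -6/7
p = 977/3514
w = -977/502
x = 5550/1757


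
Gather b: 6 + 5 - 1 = 10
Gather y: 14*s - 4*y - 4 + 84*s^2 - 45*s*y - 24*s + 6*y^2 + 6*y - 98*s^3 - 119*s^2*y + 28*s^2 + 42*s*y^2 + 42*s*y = -98*s^3 + 112*s^2 - 10*s + y^2*(42*s + 6) + y*(-119*s^2 - 3*s + 2) - 4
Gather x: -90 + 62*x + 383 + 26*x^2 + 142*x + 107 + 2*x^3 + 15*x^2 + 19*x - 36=2*x^3 + 41*x^2 + 223*x + 364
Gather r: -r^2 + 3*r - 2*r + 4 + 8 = -r^2 + r + 12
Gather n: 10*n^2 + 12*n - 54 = 10*n^2 + 12*n - 54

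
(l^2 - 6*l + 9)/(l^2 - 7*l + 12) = (l - 3)/(l - 4)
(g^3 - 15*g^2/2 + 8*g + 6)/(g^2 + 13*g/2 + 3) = (g^2 - 8*g + 12)/(g + 6)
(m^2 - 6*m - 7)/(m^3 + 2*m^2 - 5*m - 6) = (m - 7)/(m^2 + m - 6)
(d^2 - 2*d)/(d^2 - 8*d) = (d - 2)/(d - 8)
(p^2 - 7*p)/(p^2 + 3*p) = (p - 7)/(p + 3)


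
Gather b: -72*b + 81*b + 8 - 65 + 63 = 9*b + 6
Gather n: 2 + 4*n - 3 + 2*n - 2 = 6*n - 3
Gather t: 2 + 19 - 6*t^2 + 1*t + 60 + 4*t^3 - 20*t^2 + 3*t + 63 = 4*t^3 - 26*t^2 + 4*t + 144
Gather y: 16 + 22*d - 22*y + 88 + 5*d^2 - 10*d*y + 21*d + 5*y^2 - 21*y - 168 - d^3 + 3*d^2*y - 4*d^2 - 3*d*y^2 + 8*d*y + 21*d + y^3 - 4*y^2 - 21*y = -d^3 + d^2 + 64*d + y^3 + y^2*(1 - 3*d) + y*(3*d^2 - 2*d - 64) - 64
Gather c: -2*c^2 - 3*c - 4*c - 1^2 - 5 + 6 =-2*c^2 - 7*c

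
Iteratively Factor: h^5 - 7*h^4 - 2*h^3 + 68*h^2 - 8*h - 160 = (h - 4)*(h^4 - 3*h^3 - 14*h^2 + 12*h + 40) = (h - 4)*(h - 2)*(h^3 - h^2 - 16*h - 20) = (h - 4)*(h - 2)*(h + 2)*(h^2 - 3*h - 10) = (h - 4)*(h - 2)*(h + 2)^2*(h - 5)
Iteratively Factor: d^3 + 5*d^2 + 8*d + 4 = (d + 1)*(d^2 + 4*d + 4) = (d + 1)*(d + 2)*(d + 2)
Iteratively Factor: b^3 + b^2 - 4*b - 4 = (b - 2)*(b^2 + 3*b + 2) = (b - 2)*(b + 2)*(b + 1)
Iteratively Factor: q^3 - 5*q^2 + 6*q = (q)*(q^2 - 5*q + 6) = q*(q - 3)*(q - 2)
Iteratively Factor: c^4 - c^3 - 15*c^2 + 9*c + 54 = (c + 2)*(c^3 - 3*c^2 - 9*c + 27) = (c - 3)*(c + 2)*(c^2 - 9) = (c - 3)*(c + 2)*(c + 3)*(c - 3)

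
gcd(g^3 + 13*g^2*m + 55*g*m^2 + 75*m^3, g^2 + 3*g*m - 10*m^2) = g + 5*m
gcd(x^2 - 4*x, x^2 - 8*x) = x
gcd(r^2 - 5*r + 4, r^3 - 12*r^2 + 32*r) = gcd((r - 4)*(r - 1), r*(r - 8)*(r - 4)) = r - 4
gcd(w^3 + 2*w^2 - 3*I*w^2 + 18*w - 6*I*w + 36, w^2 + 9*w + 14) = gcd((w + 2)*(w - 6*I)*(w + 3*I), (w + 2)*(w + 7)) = w + 2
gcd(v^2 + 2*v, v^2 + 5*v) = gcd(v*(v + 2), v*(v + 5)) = v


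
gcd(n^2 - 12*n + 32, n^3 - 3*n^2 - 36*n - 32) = n - 8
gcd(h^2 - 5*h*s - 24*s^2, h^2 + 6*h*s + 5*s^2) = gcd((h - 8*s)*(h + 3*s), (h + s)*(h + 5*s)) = 1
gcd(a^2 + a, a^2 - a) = a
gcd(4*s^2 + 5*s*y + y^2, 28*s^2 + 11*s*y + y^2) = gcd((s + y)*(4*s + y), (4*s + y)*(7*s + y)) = 4*s + y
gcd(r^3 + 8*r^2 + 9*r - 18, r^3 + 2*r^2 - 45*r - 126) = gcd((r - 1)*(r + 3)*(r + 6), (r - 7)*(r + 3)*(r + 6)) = r^2 + 9*r + 18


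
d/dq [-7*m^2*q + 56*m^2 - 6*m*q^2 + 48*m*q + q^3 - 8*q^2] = -7*m^2 - 12*m*q + 48*m + 3*q^2 - 16*q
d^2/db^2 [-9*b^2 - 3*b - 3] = -18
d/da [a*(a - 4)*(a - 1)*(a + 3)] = 4*a^3 - 6*a^2 - 22*a + 12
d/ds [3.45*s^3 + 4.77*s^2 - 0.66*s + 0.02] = 10.35*s^2 + 9.54*s - 0.66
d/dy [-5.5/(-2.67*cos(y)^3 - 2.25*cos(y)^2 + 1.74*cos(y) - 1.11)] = (44.055*cos(y)^2 + 24.75*cos(y) - 9.57)*sin(y)/(2.67*cos(y)^3 + 2.25*cos(y)^2 - 1.74*cos(y) + 1.11)^2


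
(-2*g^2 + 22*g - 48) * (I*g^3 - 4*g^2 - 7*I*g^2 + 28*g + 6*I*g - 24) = -2*I*g^5 + 8*g^4 + 36*I*g^4 - 144*g^3 - 214*I*g^3 + 856*g^2 + 468*I*g^2 - 1872*g - 288*I*g + 1152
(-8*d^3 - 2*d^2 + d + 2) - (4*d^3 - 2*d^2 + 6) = -12*d^3 + d - 4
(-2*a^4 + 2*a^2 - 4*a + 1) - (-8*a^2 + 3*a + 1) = -2*a^4 + 10*a^2 - 7*a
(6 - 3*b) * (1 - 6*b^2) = 18*b^3 - 36*b^2 - 3*b + 6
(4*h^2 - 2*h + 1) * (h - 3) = 4*h^3 - 14*h^2 + 7*h - 3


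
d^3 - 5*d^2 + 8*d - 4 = (d - 2)^2*(d - 1)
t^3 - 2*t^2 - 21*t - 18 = (t - 6)*(t + 1)*(t + 3)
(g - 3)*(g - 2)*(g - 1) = g^3 - 6*g^2 + 11*g - 6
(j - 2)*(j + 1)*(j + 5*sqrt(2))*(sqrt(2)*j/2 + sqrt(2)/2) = sqrt(2)*j^4/2 + 5*j^3 - 3*sqrt(2)*j^2/2 - 15*j - sqrt(2)*j - 10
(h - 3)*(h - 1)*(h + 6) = h^3 + 2*h^2 - 21*h + 18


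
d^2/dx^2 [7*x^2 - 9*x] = 14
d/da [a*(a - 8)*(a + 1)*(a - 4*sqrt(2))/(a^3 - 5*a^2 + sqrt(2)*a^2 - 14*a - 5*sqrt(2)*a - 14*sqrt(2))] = (a^6 - 10*a^5 + 2*sqrt(2)*a^5 - 30*sqrt(2)*a^4 - 7*a^4 + 62*sqrt(2)*a^3 + 276*a^3 + 104*a^2 + 102*sqrt(2)*a^2 - 1568*a + 224*sqrt(2)*a - 896)/(a^6 - 10*a^5 + 2*sqrt(2)*a^5 - 20*sqrt(2)*a^4 - a^4 - 6*sqrt(2)*a^3 + 120*a^3 + 190*a^2 + 280*sqrt(2)*a^2 + 280*a + 392*sqrt(2)*a + 392)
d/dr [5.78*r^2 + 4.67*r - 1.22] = 11.56*r + 4.67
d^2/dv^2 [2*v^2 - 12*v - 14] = 4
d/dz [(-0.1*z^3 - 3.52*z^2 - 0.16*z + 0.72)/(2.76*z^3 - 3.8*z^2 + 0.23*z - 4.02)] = (-1.11022302462516e-16*z^5 + 10.0952*z^4 + 0.837199999999999*z^3 - 6.1732*z^2 + 33.7728*z + 0.4776)/(7.6176*z^6 - 20.976*z^5 + 15.7096*z^4 - 23.9384*z^3 + 30.6049*z^2 - 1.8492*z + 16.1604)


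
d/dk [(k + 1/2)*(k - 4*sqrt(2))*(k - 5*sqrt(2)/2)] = 3*k^2 - 13*sqrt(2)*k + k - 13*sqrt(2)/4 + 20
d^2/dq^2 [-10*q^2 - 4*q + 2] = -20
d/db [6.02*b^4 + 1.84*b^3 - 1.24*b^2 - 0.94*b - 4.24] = 24.08*b^3 + 5.52*b^2 - 2.48*b - 0.94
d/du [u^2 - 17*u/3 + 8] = 2*u - 17/3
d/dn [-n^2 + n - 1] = 1 - 2*n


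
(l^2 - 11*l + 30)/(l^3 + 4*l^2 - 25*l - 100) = (l - 6)/(l^2 + 9*l + 20)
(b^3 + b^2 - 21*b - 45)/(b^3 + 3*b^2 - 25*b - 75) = (b + 3)/(b + 5)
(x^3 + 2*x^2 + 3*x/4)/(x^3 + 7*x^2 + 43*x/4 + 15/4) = x/(x + 5)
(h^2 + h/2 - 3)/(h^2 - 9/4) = 2*(h + 2)/(2*h + 3)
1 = 1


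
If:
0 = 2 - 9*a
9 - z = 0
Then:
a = 2/9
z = 9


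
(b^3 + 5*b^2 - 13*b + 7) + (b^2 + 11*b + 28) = b^3 + 6*b^2 - 2*b + 35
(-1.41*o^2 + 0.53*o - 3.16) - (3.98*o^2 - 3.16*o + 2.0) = -5.39*o^2 + 3.69*o - 5.16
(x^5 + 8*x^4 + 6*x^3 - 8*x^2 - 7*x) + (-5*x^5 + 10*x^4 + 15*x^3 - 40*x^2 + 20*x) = -4*x^5 + 18*x^4 + 21*x^3 - 48*x^2 + 13*x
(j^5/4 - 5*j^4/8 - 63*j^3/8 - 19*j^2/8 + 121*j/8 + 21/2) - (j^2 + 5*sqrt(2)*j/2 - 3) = j^5/4 - 5*j^4/8 - 63*j^3/8 - 27*j^2/8 - 5*sqrt(2)*j/2 + 121*j/8 + 27/2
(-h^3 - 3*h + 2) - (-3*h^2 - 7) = -h^3 + 3*h^2 - 3*h + 9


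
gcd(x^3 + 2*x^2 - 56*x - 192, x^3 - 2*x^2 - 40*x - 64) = x^2 - 4*x - 32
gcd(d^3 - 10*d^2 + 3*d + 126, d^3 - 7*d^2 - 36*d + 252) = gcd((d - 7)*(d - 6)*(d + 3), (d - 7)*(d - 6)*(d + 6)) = d^2 - 13*d + 42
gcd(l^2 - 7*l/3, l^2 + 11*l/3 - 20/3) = 1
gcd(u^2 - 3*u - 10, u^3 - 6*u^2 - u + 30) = u^2 - 3*u - 10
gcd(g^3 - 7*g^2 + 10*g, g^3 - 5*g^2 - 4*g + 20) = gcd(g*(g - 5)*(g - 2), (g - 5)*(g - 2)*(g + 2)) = g^2 - 7*g + 10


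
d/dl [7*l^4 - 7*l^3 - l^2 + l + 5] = 28*l^3 - 21*l^2 - 2*l + 1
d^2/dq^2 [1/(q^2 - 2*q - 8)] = 2*(q^2 - 2*q - 4*(q - 1)^2 - 8)/(-q^2 + 2*q + 8)^3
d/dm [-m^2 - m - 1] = -2*m - 1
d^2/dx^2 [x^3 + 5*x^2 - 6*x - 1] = 6*x + 10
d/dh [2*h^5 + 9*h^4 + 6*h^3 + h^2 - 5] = 2*h*(5*h^3 + 18*h^2 + 9*h + 1)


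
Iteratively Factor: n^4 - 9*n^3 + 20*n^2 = (n - 4)*(n^3 - 5*n^2) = n*(n - 4)*(n^2 - 5*n) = n*(n - 5)*(n - 4)*(n)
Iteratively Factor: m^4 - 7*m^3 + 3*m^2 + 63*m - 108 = (m - 4)*(m^3 - 3*m^2 - 9*m + 27) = (m - 4)*(m - 3)*(m^2 - 9) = (m - 4)*(m - 3)^2*(m + 3)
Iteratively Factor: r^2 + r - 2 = (r - 1)*(r + 2)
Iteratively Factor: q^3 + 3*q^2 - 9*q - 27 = (q + 3)*(q^2 - 9) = (q - 3)*(q + 3)*(q + 3)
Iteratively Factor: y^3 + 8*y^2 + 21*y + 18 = (y + 2)*(y^2 + 6*y + 9) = (y + 2)*(y + 3)*(y + 3)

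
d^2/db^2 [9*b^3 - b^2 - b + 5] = 54*b - 2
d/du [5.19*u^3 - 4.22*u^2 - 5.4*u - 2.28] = 15.57*u^2 - 8.44*u - 5.4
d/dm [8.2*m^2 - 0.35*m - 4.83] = 16.4*m - 0.35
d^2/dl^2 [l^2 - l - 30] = 2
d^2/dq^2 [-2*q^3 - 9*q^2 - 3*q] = -12*q - 18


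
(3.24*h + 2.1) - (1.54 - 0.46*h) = 3.7*h + 0.56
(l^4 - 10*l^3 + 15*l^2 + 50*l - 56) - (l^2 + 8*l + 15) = l^4 - 10*l^3 + 14*l^2 + 42*l - 71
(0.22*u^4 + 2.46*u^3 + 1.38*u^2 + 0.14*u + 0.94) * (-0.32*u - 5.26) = -0.0704*u^5 - 1.9444*u^4 - 13.3812*u^3 - 7.3036*u^2 - 1.0372*u - 4.9444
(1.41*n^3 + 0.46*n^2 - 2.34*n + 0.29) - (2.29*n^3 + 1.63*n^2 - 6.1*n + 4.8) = -0.88*n^3 - 1.17*n^2 + 3.76*n - 4.51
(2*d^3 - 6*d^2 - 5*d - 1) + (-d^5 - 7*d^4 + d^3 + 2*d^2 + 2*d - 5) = -d^5 - 7*d^4 + 3*d^3 - 4*d^2 - 3*d - 6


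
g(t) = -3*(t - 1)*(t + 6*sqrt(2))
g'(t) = -6*t - 18*sqrt(2) + 3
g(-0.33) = 32.54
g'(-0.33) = -20.48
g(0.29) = 18.69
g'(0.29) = -24.20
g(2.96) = -67.30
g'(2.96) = -40.22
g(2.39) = -45.35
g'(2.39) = -36.80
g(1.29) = -8.50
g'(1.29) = -30.20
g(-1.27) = 49.14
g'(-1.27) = -14.84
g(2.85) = -62.91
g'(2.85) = -39.56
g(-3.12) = 66.31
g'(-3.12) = -3.74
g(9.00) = -419.65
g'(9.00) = -76.46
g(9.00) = -419.65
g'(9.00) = -76.46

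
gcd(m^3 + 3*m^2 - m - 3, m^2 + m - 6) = m + 3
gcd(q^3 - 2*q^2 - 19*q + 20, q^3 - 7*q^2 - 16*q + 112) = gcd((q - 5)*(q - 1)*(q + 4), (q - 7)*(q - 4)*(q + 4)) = q + 4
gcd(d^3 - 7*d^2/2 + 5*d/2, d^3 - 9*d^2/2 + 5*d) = d^2 - 5*d/2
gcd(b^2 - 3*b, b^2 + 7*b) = b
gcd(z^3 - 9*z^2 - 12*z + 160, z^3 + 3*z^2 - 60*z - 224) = z^2 - 4*z - 32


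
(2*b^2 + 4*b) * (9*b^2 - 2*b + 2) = 18*b^4 + 32*b^3 - 4*b^2 + 8*b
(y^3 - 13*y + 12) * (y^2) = y^5 - 13*y^3 + 12*y^2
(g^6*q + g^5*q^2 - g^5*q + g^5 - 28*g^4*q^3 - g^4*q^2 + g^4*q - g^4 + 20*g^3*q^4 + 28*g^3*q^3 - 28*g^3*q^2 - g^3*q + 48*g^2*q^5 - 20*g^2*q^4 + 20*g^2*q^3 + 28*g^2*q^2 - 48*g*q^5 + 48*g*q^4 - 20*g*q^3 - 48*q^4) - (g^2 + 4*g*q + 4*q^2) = g^6*q + g^5*q^2 - g^5*q + g^5 - 28*g^4*q^3 - g^4*q^2 + g^4*q - g^4 + 20*g^3*q^4 + 28*g^3*q^3 - 28*g^3*q^2 - g^3*q + 48*g^2*q^5 - 20*g^2*q^4 + 20*g^2*q^3 + 28*g^2*q^2 - g^2 - 48*g*q^5 + 48*g*q^4 - 20*g*q^3 - 4*g*q - 48*q^4 - 4*q^2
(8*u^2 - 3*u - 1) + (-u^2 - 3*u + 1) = 7*u^2 - 6*u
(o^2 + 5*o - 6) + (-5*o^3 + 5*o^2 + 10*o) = -5*o^3 + 6*o^2 + 15*o - 6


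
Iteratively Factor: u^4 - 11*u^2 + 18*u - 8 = (u - 1)*(u^3 + u^2 - 10*u + 8) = (u - 1)*(u + 4)*(u^2 - 3*u + 2) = (u - 2)*(u - 1)*(u + 4)*(u - 1)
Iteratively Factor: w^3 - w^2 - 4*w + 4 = (w + 2)*(w^2 - 3*w + 2) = (w - 1)*(w + 2)*(w - 2)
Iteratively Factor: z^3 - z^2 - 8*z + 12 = (z - 2)*(z^2 + z - 6) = (z - 2)*(z + 3)*(z - 2)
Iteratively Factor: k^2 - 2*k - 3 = (k - 3)*(k + 1)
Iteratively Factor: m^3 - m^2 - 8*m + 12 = (m - 2)*(m^2 + m - 6) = (m - 2)*(m + 3)*(m - 2)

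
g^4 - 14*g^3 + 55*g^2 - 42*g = g*(g - 7)*(g - 6)*(g - 1)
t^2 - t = t*(t - 1)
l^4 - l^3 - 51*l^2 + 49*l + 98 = (l - 7)*(l - 2)*(l + 1)*(l + 7)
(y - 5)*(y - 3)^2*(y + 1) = y^4 - 10*y^3 + 28*y^2 - 6*y - 45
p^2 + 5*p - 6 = (p - 1)*(p + 6)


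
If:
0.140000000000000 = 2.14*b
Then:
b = 0.07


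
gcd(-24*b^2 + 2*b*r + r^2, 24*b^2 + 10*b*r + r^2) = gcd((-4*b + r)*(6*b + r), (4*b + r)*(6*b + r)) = 6*b + r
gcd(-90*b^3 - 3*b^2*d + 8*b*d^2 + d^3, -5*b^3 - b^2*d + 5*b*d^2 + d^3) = 5*b + d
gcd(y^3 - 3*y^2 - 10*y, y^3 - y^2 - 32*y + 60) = y - 5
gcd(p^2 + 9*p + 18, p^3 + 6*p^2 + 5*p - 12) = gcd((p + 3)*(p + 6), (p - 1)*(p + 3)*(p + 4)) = p + 3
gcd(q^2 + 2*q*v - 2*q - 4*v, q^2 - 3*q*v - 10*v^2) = q + 2*v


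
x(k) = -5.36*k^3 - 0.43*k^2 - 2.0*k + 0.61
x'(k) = -16.08*k^2 - 0.86*k - 2.0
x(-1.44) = 18.60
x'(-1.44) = -34.11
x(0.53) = -1.37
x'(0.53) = -6.97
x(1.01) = -7.37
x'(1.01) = -19.27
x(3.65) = -273.06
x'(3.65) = -219.36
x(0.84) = -4.55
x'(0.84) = -14.07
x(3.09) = -167.82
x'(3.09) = -158.19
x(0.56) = -1.59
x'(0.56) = -7.52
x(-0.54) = 2.41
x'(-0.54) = -6.22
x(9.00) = -3959.66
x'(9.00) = -1312.22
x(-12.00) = 9224.77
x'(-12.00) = -2307.20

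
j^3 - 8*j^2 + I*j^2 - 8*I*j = j*(j - 8)*(j + I)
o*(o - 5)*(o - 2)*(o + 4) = o^4 - 3*o^3 - 18*o^2 + 40*o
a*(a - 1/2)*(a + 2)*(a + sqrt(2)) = a^4 + sqrt(2)*a^3 + 3*a^3/2 - a^2 + 3*sqrt(2)*a^2/2 - sqrt(2)*a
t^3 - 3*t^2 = t^2*(t - 3)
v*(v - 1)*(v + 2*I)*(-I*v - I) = -I*v^4 + 2*v^3 + I*v^2 - 2*v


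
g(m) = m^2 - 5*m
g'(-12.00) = -29.00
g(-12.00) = 204.00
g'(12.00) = 19.00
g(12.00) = 84.00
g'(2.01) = -0.98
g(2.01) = -6.01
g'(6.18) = 7.36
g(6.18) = 7.29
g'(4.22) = 3.44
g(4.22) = -3.29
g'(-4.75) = -14.50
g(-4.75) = 46.31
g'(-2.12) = -9.24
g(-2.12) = 15.09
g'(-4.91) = -14.82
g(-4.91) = 48.66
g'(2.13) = -0.74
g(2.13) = -6.11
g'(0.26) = -4.48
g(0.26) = -1.23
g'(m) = 2*m - 5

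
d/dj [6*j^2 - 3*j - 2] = 12*j - 3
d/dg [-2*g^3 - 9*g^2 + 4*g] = -6*g^2 - 18*g + 4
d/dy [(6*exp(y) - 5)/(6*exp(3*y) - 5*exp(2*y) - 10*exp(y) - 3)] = (-72*exp(3*y) + 120*exp(2*y) - 50*exp(y) - 68)*exp(y)/(36*exp(6*y) - 60*exp(5*y) - 95*exp(4*y) + 64*exp(3*y) + 130*exp(2*y) + 60*exp(y) + 9)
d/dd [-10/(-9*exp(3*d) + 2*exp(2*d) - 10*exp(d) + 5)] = (-270*exp(2*d) + 40*exp(d) - 100)*exp(d)/(9*exp(3*d) - 2*exp(2*d) + 10*exp(d) - 5)^2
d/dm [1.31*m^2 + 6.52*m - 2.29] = 2.62*m + 6.52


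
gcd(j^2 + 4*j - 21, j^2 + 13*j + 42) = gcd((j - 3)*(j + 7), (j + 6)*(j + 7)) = j + 7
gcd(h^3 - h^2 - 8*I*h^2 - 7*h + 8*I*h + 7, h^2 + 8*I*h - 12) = 1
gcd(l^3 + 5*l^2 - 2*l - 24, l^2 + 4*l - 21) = 1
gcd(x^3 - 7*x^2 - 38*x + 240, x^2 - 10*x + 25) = x - 5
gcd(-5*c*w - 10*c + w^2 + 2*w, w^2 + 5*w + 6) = w + 2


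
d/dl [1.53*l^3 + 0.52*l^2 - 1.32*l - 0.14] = 4.59*l^2 + 1.04*l - 1.32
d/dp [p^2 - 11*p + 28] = 2*p - 11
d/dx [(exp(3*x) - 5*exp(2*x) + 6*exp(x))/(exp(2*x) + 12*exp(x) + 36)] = (exp(3*x) + 18*exp(2*x) - 66*exp(x) + 36)*exp(x)/(exp(3*x) + 18*exp(2*x) + 108*exp(x) + 216)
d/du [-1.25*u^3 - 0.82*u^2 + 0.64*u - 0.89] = -3.75*u^2 - 1.64*u + 0.64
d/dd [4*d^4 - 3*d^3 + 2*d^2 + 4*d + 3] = 16*d^3 - 9*d^2 + 4*d + 4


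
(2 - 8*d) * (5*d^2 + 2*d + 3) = -40*d^3 - 6*d^2 - 20*d + 6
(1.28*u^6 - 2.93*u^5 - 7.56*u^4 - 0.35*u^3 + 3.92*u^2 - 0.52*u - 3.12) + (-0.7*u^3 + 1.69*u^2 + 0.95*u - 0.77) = 1.28*u^6 - 2.93*u^5 - 7.56*u^4 - 1.05*u^3 + 5.61*u^2 + 0.43*u - 3.89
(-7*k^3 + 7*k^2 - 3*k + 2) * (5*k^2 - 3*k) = -35*k^5 + 56*k^4 - 36*k^3 + 19*k^2 - 6*k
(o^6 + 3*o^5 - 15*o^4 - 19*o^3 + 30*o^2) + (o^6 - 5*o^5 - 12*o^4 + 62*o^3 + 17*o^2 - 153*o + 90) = 2*o^6 - 2*o^5 - 27*o^4 + 43*o^3 + 47*o^2 - 153*o + 90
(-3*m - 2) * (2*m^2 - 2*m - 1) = -6*m^3 + 2*m^2 + 7*m + 2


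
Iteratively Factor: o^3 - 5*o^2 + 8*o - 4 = (o - 1)*(o^2 - 4*o + 4) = (o - 2)*(o - 1)*(o - 2)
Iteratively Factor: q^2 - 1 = (q + 1)*(q - 1)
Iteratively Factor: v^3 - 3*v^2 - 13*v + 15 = (v - 5)*(v^2 + 2*v - 3) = (v - 5)*(v - 1)*(v + 3)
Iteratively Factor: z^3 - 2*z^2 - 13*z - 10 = (z - 5)*(z^2 + 3*z + 2) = (z - 5)*(z + 2)*(z + 1)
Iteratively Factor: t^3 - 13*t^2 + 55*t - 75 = (t - 5)*(t^2 - 8*t + 15) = (t - 5)*(t - 3)*(t - 5)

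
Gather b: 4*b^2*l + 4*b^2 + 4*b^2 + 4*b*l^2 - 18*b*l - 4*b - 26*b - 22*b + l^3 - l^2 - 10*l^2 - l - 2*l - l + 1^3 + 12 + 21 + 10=b^2*(4*l + 8) + b*(4*l^2 - 18*l - 52) + l^3 - 11*l^2 - 4*l + 44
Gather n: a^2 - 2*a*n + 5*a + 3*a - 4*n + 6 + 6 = a^2 + 8*a + n*(-2*a - 4) + 12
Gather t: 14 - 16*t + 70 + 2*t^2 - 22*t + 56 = 2*t^2 - 38*t + 140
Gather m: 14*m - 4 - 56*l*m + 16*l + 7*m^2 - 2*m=16*l + 7*m^2 + m*(12 - 56*l) - 4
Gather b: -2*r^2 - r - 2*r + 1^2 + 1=-2*r^2 - 3*r + 2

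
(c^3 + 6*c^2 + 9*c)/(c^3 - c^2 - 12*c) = (c + 3)/(c - 4)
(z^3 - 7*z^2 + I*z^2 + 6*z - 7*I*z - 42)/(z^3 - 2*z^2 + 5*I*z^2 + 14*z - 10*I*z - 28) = (z^2 + z*(-7 + 3*I) - 21*I)/(z^2 + z*(-2 + 7*I) - 14*I)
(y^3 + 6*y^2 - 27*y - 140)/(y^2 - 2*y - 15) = (y^2 + 11*y + 28)/(y + 3)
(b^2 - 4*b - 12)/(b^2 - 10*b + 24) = (b + 2)/(b - 4)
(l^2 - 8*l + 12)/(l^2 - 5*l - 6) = (l - 2)/(l + 1)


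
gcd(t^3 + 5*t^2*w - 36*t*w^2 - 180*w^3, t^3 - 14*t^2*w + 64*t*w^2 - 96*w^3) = t - 6*w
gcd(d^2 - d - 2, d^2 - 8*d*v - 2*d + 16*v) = d - 2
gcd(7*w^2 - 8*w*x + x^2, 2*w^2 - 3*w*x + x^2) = -w + x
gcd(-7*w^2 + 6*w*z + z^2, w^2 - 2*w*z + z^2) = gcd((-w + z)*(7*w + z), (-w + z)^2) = -w + z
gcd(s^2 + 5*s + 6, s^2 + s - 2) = s + 2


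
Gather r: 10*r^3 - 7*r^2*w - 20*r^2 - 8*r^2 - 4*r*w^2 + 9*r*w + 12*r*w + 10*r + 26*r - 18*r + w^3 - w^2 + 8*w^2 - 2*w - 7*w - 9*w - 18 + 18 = 10*r^3 + r^2*(-7*w - 28) + r*(-4*w^2 + 21*w + 18) + w^3 + 7*w^2 - 18*w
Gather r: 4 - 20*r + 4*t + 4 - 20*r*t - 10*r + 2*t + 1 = r*(-20*t - 30) + 6*t + 9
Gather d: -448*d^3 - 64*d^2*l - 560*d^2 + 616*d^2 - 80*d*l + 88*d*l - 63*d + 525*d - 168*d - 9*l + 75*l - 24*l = -448*d^3 + d^2*(56 - 64*l) + d*(8*l + 294) + 42*l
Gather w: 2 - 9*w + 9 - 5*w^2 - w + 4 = -5*w^2 - 10*w + 15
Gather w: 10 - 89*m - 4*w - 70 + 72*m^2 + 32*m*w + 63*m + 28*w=72*m^2 - 26*m + w*(32*m + 24) - 60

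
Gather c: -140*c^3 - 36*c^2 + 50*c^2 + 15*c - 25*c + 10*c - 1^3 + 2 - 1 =-140*c^3 + 14*c^2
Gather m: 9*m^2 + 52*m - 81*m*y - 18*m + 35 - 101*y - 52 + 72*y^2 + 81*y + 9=9*m^2 + m*(34 - 81*y) + 72*y^2 - 20*y - 8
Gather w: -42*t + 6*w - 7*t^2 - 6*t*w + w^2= -7*t^2 - 42*t + w^2 + w*(6 - 6*t)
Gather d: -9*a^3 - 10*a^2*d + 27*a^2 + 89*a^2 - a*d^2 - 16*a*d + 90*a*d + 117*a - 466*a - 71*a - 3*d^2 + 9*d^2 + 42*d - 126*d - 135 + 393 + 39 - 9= -9*a^3 + 116*a^2 - 420*a + d^2*(6 - a) + d*(-10*a^2 + 74*a - 84) + 288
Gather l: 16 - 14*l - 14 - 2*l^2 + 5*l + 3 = -2*l^2 - 9*l + 5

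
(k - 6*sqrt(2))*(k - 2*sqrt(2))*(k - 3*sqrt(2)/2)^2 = k^4 - 11*sqrt(2)*k^3 + 153*k^2/2 - 108*sqrt(2)*k + 108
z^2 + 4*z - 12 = (z - 2)*(z + 6)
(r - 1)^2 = r^2 - 2*r + 1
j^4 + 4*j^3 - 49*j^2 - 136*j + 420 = (j - 6)*(j - 2)*(j + 5)*(j + 7)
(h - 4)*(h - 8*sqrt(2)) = h^2 - 8*sqrt(2)*h - 4*h + 32*sqrt(2)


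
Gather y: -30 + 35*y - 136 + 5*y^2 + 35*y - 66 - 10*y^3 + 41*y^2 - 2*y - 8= -10*y^3 + 46*y^2 + 68*y - 240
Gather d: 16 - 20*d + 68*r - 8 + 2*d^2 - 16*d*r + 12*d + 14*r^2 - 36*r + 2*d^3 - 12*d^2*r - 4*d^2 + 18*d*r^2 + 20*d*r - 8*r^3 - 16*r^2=2*d^3 + d^2*(-12*r - 2) + d*(18*r^2 + 4*r - 8) - 8*r^3 - 2*r^2 + 32*r + 8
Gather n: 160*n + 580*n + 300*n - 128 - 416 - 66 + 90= 1040*n - 520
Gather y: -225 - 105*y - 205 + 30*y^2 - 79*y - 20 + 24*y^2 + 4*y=54*y^2 - 180*y - 450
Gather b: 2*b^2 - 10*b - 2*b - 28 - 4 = 2*b^2 - 12*b - 32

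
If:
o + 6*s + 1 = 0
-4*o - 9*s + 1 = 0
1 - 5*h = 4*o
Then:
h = -3/5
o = 1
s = -1/3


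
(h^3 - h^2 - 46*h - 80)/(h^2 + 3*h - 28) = (h^3 - h^2 - 46*h - 80)/(h^2 + 3*h - 28)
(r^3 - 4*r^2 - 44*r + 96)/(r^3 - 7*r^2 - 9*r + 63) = (r^3 - 4*r^2 - 44*r + 96)/(r^3 - 7*r^2 - 9*r + 63)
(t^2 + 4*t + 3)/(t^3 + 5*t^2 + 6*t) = (t + 1)/(t*(t + 2))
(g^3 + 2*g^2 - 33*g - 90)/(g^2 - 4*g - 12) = (g^2 + 8*g + 15)/(g + 2)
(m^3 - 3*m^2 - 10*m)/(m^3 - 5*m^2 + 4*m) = (m^2 - 3*m - 10)/(m^2 - 5*m + 4)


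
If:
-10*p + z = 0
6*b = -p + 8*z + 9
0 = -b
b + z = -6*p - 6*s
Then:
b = 0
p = -9/79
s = 24/79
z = -90/79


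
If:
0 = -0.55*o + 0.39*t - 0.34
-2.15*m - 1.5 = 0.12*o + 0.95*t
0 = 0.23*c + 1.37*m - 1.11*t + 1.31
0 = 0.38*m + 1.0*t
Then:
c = 0.63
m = -0.81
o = -0.40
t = 0.31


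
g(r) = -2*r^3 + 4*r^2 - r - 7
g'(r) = -6*r^2 + 8*r - 1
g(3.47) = -45.87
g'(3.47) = -45.49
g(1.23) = -5.90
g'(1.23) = -0.24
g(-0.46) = -5.50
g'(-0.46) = -5.95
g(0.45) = -6.82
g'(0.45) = 1.38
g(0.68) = -6.46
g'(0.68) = 1.67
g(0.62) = -6.56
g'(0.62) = 1.65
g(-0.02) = -6.98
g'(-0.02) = -1.16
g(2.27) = -12.05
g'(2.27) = -13.76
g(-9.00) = 1784.00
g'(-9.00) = -559.00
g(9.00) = -1150.00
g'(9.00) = -415.00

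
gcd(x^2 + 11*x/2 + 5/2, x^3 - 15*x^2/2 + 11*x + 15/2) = x + 1/2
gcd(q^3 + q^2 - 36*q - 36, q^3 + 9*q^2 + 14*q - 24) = q + 6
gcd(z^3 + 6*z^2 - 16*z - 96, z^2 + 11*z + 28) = z + 4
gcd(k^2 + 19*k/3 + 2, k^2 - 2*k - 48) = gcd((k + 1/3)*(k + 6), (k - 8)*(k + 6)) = k + 6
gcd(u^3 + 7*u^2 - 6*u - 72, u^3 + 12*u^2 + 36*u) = u + 6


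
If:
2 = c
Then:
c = 2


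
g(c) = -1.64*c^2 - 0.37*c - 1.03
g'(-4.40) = 14.06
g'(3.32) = -11.26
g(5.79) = -58.15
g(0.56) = -1.75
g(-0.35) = -1.10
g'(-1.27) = 3.80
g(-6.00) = -57.85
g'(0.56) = -2.21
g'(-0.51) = 1.30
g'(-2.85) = 8.98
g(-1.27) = -3.21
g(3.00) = -16.90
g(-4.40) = -31.15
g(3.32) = -20.34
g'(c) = -3.28*c - 0.37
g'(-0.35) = 0.78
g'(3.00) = -10.21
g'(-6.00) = 19.31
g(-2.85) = -13.30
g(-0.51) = -1.27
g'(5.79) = -19.36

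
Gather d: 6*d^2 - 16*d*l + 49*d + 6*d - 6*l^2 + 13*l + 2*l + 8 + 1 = 6*d^2 + d*(55 - 16*l) - 6*l^2 + 15*l + 9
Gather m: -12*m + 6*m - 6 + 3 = -6*m - 3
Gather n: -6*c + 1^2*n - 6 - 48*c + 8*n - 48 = -54*c + 9*n - 54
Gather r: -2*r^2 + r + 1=-2*r^2 + r + 1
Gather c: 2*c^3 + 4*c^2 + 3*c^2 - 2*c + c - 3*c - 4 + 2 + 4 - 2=2*c^3 + 7*c^2 - 4*c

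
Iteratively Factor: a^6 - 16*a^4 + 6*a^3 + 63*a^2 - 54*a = (a - 1)*(a^5 + a^4 - 15*a^3 - 9*a^2 + 54*a) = (a - 2)*(a - 1)*(a^4 + 3*a^3 - 9*a^2 - 27*a) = (a - 2)*(a - 1)*(a + 3)*(a^3 - 9*a) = (a - 3)*(a - 2)*(a - 1)*(a + 3)*(a^2 + 3*a) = (a - 3)*(a - 2)*(a - 1)*(a + 3)^2*(a)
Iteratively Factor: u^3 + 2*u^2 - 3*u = (u - 1)*(u^2 + 3*u) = u*(u - 1)*(u + 3)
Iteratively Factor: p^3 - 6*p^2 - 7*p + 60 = (p - 5)*(p^2 - p - 12) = (p - 5)*(p - 4)*(p + 3)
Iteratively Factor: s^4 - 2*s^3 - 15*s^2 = (s)*(s^3 - 2*s^2 - 15*s) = s^2*(s^2 - 2*s - 15) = s^2*(s + 3)*(s - 5)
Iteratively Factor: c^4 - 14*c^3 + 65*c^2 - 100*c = (c - 5)*(c^3 - 9*c^2 + 20*c) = (c - 5)*(c - 4)*(c^2 - 5*c) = c*(c - 5)*(c - 4)*(c - 5)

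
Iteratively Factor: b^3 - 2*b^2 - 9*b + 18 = (b - 3)*(b^2 + b - 6) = (b - 3)*(b - 2)*(b + 3)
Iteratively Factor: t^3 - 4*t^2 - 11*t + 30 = (t - 2)*(t^2 - 2*t - 15) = (t - 5)*(t - 2)*(t + 3)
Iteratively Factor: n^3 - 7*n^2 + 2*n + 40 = (n + 2)*(n^2 - 9*n + 20) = (n - 4)*(n + 2)*(n - 5)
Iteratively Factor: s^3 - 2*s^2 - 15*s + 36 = (s + 4)*(s^2 - 6*s + 9) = (s - 3)*(s + 4)*(s - 3)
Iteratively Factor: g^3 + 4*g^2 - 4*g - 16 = (g + 4)*(g^2 - 4) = (g + 2)*(g + 4)*(g - 2)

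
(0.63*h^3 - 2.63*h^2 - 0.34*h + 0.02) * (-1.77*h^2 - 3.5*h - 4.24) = -1.1151*h^5 + 2.4501*h^4 + 7.1356*h^3 + 12.3058*h^2 + 1.3716*h - 0.0848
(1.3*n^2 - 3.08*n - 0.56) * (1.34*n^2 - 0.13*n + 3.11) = 1.742*n^4 - 4.2962*n^3 + 3.693*n^2 - 9.506*n - 1.7416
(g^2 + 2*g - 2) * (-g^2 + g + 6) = -g^4 - g^3 + 10*g^2 + 10*g - 12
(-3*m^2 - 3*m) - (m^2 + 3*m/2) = -4*m^2 - 9*m/2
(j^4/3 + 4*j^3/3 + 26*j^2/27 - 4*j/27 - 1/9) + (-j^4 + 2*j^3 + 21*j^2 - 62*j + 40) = -2*j^4/3 + 10*j^3/3 + 593*j^2/27 - 1678*j/27 + 359/9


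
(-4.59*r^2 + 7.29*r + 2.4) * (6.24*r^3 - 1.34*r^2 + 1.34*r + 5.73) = -28.6416*r^5 + 51.6402*r^4 - 0.943200000000002*r^3 - 19.7481*r^2 + 44.9877*r + 13.752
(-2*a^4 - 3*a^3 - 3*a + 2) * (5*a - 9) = -10*a^5 + 3*a^4 + 27*a^3 - 15*a^2 + 37*a - 18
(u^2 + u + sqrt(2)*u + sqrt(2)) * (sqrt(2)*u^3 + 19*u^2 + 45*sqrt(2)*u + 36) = sqrt(2)*u^5 + sqrt(2)*u^4 + 21*u^4 + 21*u^3 + 64*sqrt(2)*u^3 + 64*sqrt(2)*u^2 + 126*u^2 + 36*sqrt(2)*u + 126*u + 36*sqrt(2)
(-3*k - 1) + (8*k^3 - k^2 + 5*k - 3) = 8*k^3 - k^2 + 2*k - 4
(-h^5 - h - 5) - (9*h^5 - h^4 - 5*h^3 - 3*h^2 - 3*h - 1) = -10*h^5 + h^4 + 5*h^3 + 3*h^2 + 2*h - 4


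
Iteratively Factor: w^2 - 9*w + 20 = (w - 4)*(w - 5)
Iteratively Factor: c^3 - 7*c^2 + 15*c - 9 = (c - 3)*(c^2 - 4*c + 3) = (c - 3)^2*(c - 1)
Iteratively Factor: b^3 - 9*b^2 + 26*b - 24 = (b - 4)*(b^2 - 5*b + 6) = (b - 4)*(b - 3)*(b - 2)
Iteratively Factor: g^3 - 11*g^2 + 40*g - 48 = (g - 4)*(g^2 - 7*g + 12) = (g - 4)^2*(g - 3)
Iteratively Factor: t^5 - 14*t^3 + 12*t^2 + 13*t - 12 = (t + 4)*(t^4 - 4*t^3 + 2*t^2 + 4*t - 3) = (t - 1)*(t + 4)*(t^3 - 3*t^2 - t + 3) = (t - 1)*(t + 1)*(t + 4)*(t^2 - 4*t + 3) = (t - 3)*(t - 1)*(t + 1)*(t + 4)*(t - 1)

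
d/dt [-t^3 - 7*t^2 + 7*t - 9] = -3*t^2 - 14*t + 7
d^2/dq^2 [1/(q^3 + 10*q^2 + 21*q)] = 2*(-q*(3*q + 10)*(q^2 + 10*q + 21) + (3*q^2 + 20*q + 21)^2)/(q^3*(q^2 + 10*q + 21)^3)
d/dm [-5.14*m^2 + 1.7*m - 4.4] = 1.7 - 10.28*m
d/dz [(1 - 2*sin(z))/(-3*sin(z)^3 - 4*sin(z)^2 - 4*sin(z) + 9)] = (-12*sin(z)^3 + sin(z)^2 + 8*sin(z) - 14)*cos(z)/(3*sin(z)^3 + 4*sin(z)^2 + 4*sin(z) - 9)^2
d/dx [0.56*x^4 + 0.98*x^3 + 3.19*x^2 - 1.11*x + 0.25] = 2.24*x^3 + 2.94*x^2 + 6.38*x - 1.11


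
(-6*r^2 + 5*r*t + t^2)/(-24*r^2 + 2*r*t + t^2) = (r - t)/(4*r - t)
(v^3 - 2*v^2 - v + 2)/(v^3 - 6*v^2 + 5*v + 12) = (v^2 - 3*v + 2)/(v^2 - 7*v + 12)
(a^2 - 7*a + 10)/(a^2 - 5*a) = (a - 2)/a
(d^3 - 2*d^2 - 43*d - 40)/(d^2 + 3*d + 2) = (d^2 - 3*d - 40)/(d + 2)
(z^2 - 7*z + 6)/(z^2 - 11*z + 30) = (z - 1)/(z - 5)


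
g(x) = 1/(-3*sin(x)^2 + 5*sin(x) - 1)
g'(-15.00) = 0.22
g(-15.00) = -0.18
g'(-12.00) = -2.24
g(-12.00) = 1.22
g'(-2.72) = 0.54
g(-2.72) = -0.28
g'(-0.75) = -0.20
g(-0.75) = -0.17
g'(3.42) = 0.95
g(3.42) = -0.38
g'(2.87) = 207.60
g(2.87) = 7.97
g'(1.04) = 0.08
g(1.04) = 0.93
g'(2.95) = 154.28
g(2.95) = -6.38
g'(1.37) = 0.17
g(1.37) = 0.98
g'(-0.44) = -0.51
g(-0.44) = -0.27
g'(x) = (6*sin(x)*cos(x) - 5*cos(x))/(-3*sin(x)^2 + 5*sin(x) - 1)^2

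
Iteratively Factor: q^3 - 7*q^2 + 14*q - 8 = (q - 1)*(q^2 - 6*q + 8) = (q - 2)*(q - 1)*(q - 4)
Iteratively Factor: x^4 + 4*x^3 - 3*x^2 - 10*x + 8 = (x - 1)*(x^3 + 5*x^2 + 2*x - 8) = (x - 1)*(x + 2)*(x^2 + 3*x - 4) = (x - 1)*(x + 2)*(x + 4)*(x - 1)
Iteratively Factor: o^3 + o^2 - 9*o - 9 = (o - 3)*(o^2 + 4*o + 3) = (o - 3)*(o + 3)*(o + 1)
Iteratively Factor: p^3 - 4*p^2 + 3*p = (p)*(p^2 - 4*p + 3) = p*(p - 3)*(p - 1)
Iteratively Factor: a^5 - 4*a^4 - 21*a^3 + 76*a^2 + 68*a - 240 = (a - 5)*(a^4 + a^3 - 16*a^2 - 4*a + 48) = (a - 5)*(a + 4)*(a^3 - 3*a^2 - 4*a + 12) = (a - 5)*(a - 2)*(a + 4)*(a^2 - a - 6) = (a - 5)*(a - 3)*(a - 2)*(a + 4)*(a + 2)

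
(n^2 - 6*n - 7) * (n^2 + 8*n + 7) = n^4 + 2*n^3 - 48*n^2 - 98*n - 49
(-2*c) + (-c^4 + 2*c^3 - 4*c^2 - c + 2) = -c^4 + 2*c^3 - 4*c^2 - 3*c + 2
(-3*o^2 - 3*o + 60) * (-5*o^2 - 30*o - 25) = 15*o^4 + 105*o^3 - 135*o^2 - 1725*o - 1500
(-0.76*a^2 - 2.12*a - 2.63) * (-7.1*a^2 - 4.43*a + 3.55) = 5.396*a^4 + 18.4188*a^3 + 25.3666*a^2 + 4.1249*a - 9.3365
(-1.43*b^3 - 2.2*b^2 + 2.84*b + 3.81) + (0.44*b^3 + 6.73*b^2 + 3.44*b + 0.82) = -0.99*b^3 + 4.53*b^2 + 6.28*b + 4.63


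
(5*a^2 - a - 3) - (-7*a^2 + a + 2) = 12*a^2 - 2*a - 5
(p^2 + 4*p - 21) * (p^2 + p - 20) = p^4 + 5*p^3 - 37*p^2 - 101*p + 420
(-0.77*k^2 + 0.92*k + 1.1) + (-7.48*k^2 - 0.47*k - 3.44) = -8.25*k^2 + 0.45*k - 2.34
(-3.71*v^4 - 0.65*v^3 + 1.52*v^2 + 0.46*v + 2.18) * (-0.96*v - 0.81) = 3.5616*v^5 + 3.6291*v^4 - 0.9327*v^3 - 1.6728*v^2 - 2.4654*v - 1.7658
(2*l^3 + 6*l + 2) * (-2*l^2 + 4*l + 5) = -4*l^5 + 8*l^4 - 2*l^3 + 20*l^2 + 38*l + 10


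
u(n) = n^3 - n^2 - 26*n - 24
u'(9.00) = 199.00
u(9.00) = 390.00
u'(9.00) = 199.00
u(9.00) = 390.00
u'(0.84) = -25.56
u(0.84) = -45.95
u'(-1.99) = -10.14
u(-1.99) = 15.90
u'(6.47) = 86.64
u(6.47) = 36.76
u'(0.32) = -26.33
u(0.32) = -32.39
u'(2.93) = -6.11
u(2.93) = -83.61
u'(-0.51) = -24.20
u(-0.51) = -11.13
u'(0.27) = -26.32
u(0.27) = -31.07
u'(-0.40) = -24.72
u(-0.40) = -13.82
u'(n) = 3*n^2 - 2*n - 26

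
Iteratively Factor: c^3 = (c)*(c^2) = c^2*(c)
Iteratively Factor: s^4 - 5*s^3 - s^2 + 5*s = (s)*(s^3 - 5*s^2 - s + 5) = s*(s - 1)*(s^2 - 4*s - 5) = s*(s - 5)*(s - 1)*(s + 1)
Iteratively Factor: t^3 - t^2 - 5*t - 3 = (t + 1)*(t^2 - 2*t - 3) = (t - 3)*(t + 1)*(t + 1)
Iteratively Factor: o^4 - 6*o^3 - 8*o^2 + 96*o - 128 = (o - 4)*(o^3 - 2*o^2 - 16*o + 32) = (o - 4)*(o + 4)*(o^2 - 6*o + 8) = (o - 4)*(o - 2)*(o + 4)*(o - 4)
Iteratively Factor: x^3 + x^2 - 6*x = (x - 2)*(x^2 + 3*x) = x*(x - 2)*(x + 3)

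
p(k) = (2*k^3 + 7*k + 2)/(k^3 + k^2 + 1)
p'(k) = (-3*k^2 - 2*k)*(2*k^3 + 7*k + 2)/(k^3 + k^2 + 1)^2 + (6*k^2 + 7)/(k^3 + k^2 + 1) = (-k*(3*k + 2)*(2*k^3 + 7*k + 2) + (6*k^2 + 7)*(k^3 + k^2 + 1))/(k^3 + k^2 + 1)^2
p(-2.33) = 6.37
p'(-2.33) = 5.54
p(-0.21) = 0.49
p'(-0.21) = 7.16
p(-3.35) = 3.81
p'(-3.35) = 1.12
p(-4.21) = 3.16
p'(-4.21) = 0.50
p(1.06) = 3.56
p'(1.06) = -1.75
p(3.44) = 2.01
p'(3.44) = -0.13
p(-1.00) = -7.00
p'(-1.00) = 20.00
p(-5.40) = 2.76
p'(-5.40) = 0.23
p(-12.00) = 2.23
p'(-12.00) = 0.03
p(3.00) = 2.08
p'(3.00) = -0.21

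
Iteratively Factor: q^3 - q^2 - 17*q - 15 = (q - 5)*(q^2 + 4*q + 3) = (q - 5)*(q + 1)*(q + 3)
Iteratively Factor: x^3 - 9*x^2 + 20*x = (x)*(x^2 - 9*x + 20) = x*(x - 5)*(x - 4)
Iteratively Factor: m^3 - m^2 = (m - 1)*(m^2) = m*(m - 1)*(m)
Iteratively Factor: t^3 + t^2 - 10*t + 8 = (t - 2)*(t^2 + 3*t - 4) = (t - 2)*(t - 1)*(t + 4)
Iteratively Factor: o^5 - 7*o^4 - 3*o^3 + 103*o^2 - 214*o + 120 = (o + 4)*(o^4 - 11*o^3 + 41*o^2 - 61*o + 30) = (o - 5)*(o + 4)*(o^3 - 6*o^2 + 11*o - 6) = (o - 5)*(o - 3)*(o + 4)*(o^2 - 3*o + 2) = (o - 5)*(o - 3)*(o - 1)*(o + 4)*(o - 2)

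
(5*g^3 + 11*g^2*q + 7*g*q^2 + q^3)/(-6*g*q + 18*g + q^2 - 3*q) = (5*g^3 + 11*g^2*q + 7*g*q^2 + q^3)/(-6*g*q + 18*g + q^2 - 3*q)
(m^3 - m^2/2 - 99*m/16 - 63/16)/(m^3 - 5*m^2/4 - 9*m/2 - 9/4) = (m + 7/4)/(m + 1)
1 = 1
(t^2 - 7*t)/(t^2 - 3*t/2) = 2*(t - 7)/(2*t - 3)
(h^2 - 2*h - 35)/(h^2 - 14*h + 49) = (h + 5)/(h - 7)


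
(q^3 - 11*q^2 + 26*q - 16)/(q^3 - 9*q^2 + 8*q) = (q - 2)/q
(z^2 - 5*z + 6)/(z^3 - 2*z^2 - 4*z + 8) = (z - 3)/(z^2 - 4)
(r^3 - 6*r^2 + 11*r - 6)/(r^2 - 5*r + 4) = (r^2 - 5*r + 6)/(r - 4)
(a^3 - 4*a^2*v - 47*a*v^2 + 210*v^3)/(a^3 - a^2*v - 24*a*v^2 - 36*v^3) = (a^2 + 2*a*v - 35*v^2)/(a^2 + 5*a*v + 6*v^2)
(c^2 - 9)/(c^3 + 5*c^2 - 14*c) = (c^2 - 9)/(c*(c^2 + 5*c - 14))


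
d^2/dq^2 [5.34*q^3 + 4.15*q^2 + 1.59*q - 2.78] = 32.04*q + 8.3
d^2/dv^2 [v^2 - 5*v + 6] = 2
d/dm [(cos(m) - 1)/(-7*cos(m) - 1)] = 8*sin(m)/(7*cos(m) + 1)^2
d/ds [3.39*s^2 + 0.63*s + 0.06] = 6.78*s + 0.63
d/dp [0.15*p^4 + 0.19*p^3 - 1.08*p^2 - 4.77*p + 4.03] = 0.6*p^3 + 0.57*p^2 - 2.16*p - 4.77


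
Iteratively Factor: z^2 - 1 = (z - 1)*(z + 1)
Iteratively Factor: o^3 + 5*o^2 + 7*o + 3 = (o + 1)*(o^2 + 4*o + 3) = (o + 1)*(o + 3)*(o + 1)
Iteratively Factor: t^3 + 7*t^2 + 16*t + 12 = (t + 3)*(t^2 + 4*t + 4) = (t + 2)*(t + 3)*(t + 2)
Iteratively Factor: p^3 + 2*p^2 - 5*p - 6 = (p + 3)*(p^2 - p - 2) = (p - 2)*(p + 3)*(p + 1)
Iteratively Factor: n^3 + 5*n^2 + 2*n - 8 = (n + 2)*(n^2 + 3*n - 4) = (n + 2)*(n + 4)*(n - 1)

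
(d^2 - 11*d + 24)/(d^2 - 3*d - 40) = (d - 3)/(d + 5)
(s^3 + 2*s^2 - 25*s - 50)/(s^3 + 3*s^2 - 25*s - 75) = (s + 2)/(s + 3)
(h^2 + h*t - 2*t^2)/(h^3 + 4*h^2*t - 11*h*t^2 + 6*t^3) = (-h - 2*t)/(-h^2 - 5*h*t + 6*t^2)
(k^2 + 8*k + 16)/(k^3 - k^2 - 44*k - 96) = (k + 4)/(k^2 - 5*k - 24)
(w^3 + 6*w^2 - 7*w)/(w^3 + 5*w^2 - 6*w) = (w + 7)/(w + 6)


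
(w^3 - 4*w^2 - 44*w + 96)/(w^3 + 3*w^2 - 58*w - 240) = (w - 2)/(w + 5)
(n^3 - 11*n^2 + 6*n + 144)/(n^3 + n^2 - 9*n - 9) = (n^2 - 14*n + 48)/(n^2 - 2*n - 3)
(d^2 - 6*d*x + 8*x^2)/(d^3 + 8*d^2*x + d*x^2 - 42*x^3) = (d - 4*x)/(d^2 + 10*d*x + 21*x^2)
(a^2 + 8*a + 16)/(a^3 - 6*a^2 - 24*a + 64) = (a + 4)/(a^2 - 10*a + 16)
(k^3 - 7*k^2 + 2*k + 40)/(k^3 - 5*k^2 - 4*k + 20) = (k - 4)/(k - 2)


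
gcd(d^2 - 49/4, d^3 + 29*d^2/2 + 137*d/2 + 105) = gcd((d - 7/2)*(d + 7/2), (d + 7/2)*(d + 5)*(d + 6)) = d + 7/2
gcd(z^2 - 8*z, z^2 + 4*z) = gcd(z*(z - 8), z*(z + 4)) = z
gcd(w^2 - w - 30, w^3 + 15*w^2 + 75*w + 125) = w + 5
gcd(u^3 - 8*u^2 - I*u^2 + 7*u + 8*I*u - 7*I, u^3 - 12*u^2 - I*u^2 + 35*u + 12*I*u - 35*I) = u^2 + u*(-7 - I) + 7*I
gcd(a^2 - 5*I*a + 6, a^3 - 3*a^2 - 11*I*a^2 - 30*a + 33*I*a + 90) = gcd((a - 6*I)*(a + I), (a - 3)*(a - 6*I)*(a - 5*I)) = a - 6*I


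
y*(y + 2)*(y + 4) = y^3 + 6*y^2 + 8*y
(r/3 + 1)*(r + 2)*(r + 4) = r^3/3 + 3*r^2 + 26*r/3 + 8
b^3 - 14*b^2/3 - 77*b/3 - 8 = (b - 8)*(b + 1/3)*(b + 3)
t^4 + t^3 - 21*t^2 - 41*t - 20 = (t - 5)*(t + 1)^2*(t + 4)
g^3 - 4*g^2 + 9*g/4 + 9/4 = (g - 3)*(g - 3/2)*(g + 1/2)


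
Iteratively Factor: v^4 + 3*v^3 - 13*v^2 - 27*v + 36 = (v - 3)*(v^3 + 6*v^2 + 5*v - 12) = (v - 3)*(v - 1)*(v^2 + 7*v + 12) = (v - 3)*(v - 1)*(v + 4)*(v + 3)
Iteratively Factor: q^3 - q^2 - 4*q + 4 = (q + 2)*(q^2 - 3*q + 2) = (q - 1)*(q + 2)*(q - 2)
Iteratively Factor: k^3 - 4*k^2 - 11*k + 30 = (k - 2)*(k^2 - 2*k - 15) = (k - 2)*(k + 3)*(k - 5)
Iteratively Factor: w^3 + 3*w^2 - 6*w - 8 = (w + 1)*(w^2 + 2*w - 8) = (w + 1)*(w + 4)*(w - 2)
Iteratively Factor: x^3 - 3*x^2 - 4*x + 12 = (x + 2)*(x^2 - 5*x + 6) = (x - 3)*(x + 2)*(x - 2)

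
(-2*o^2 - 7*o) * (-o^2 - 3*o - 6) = 2*o^4 + 13*o^3 + 33*o^2 + 42*o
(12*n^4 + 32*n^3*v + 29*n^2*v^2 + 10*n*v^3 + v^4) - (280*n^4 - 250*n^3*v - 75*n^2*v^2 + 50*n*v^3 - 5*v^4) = -268*n^4 + 282*n^3*v + 104*n^2*v^2 - 40*n*v^3 + 6*v^4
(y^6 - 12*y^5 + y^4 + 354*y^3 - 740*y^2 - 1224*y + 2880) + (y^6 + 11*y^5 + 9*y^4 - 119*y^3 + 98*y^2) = 2*y^6 - y^5 + 10*y^4 + 235*y^3 - 642*y^2 - 1224*y + 2880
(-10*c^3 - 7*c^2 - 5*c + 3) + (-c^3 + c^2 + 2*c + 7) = -11*c^3 - 6*c^2 - 3*c + 10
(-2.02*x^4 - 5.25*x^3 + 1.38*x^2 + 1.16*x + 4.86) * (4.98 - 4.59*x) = 9.2718*x^5 + 14.0379*x^4 - 32.4792*x^3 + 1.548*x^2 - 16.5306*x + 24.2028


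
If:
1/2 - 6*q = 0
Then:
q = 1/12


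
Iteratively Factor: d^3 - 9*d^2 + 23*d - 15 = (d - 3)*(d^2 - 6*d + 5) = (d - 3)*(d - 1)*(d - 5)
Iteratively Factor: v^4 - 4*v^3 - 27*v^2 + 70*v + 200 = (v + 4)*(v^3 - 8*v^2 + 5*v + 50) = (v + 2)*(v + 4)*(v^2 - 10*v + 25) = (v - 5)*(v + 2)*(v + 4)*(v - 5)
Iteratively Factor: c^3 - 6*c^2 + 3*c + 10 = (c - 5)*(c^2 - c - 2) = (c - 5)*(c - 2)*(c + 1)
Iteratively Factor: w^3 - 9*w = (w - 3)*(w^2 + 3*w) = (w - 3)*(w + 3)*(w)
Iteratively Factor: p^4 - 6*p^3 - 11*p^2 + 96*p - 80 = (p + 4)*(p^3 - 10*p^2 + 29*p - 20) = (p - 1)*(p + 4)*(p^2 - 9*p + 20) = (p - 5)*(p - 1)*(p + 4)*(p - 4)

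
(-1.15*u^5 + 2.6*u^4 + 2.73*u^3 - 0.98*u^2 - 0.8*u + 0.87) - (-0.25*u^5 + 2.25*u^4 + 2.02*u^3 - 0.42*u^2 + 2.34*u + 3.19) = -0.9*u^5 + 0.35*u^4 + 0.71*u^3 - 0.56*u^2 - 3.14*u - 2.32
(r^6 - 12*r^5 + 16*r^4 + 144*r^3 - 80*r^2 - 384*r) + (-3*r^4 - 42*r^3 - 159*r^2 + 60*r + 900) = r^6 - 12*r^5 + 13*r^4 + 102*r^3 - 239*r^2 - 324*r + 900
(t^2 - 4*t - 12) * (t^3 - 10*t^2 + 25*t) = t^5 - 14*t^4 + 53*t^3 + 20*t^2 - 300*t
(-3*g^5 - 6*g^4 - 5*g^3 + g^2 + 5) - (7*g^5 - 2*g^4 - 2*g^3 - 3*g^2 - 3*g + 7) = -10*g^5 - 4*g^4 - 3*g^3 + 4*g^2 + 3*g - 2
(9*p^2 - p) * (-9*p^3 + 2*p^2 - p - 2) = -81*p^5 + 27*p^4 - 11*p^3 - 17*p^2 + 2*p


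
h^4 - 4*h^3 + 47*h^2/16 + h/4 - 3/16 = (h - 3)*(h - 1)*(h - 1/4)*(h + 1/4)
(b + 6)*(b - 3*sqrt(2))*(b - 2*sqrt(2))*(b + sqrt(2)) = b^4 - 4*sqrt(2)*b^3 + 6*b^3 - 24*sqrt(2)*b^2 + 2*b^2 + 12*b + 12*sqrt(2)*b + 72*sqrt(2)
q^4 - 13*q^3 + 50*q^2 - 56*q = q*(q - 7)*(q - 4)*(q - 2)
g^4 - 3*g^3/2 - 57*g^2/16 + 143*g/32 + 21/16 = (g - 2)*(g - 3/2)*(g + 1/4)*(g + 7/4)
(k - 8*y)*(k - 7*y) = k^2 - 15*k*y + 56*y^2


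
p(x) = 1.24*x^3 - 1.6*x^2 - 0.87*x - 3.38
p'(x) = 3.72*x^2 - 3.2*x - 0.87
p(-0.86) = -4.60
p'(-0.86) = 4.63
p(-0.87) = -4.65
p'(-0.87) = 4.73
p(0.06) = -3.44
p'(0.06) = -1.05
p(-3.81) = -91.87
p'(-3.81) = 65.32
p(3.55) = 28.84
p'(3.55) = 34.65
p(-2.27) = -24.15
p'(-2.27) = 25.56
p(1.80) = -2.90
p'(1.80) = 5.42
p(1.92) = -2.17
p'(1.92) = 6.70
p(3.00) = 13.09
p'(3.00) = 23.01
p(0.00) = -3.38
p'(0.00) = -0.87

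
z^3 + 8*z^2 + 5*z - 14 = (z - 1)*(z + 2)*(z + 7)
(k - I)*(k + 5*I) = k^2 + 4*I*k + 5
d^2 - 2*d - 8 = (d - 4)*(d + 2)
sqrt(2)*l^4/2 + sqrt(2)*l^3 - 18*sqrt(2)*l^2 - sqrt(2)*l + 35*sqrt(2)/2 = (l - 5)*(l - 1)*(l + 7)*(sqrt(2)*l/2 + sqrt(2)/2)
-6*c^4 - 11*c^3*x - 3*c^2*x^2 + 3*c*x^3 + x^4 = (-2*c + x)*(c + x)^2*(3*c + x)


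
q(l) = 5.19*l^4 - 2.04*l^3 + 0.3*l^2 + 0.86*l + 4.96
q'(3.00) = 508.10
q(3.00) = 375.55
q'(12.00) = 35000.06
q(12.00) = 104153.20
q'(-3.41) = -895.52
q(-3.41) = 788.16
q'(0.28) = 1.00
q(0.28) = 5.21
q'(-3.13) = -697.57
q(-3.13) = 565.89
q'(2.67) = 353.98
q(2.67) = 234.33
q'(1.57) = 67.06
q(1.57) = 30.69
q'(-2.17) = -241.39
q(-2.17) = 140.43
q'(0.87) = 10.42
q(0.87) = 7.57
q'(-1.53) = -88.74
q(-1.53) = 40.09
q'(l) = 20.76*l^3 - 6.12*l^2 + 0.6*l + 0.86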